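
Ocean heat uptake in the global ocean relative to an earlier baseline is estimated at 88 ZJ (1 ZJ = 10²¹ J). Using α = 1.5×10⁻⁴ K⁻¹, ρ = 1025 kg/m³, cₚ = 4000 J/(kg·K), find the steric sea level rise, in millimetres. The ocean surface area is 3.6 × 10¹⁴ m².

Per unit area: Q = 88×10²¹ / (3.6×10¹⁴) ≈ 2.444×10⁸ J/m²
Δh = αQ/(ρcₚ) = 1.5×10⁻⁴ × 2.444×10⁸ / (1025 × 4000) ≈ 0.0089415 m

8.94 mm of thermosteric rise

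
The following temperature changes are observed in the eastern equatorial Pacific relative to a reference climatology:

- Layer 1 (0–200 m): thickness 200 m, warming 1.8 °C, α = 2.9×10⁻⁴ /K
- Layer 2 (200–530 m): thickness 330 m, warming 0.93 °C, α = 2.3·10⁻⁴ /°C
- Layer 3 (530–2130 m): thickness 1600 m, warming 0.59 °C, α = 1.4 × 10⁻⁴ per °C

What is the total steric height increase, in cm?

30.7 cm of thermosteric rise

0–200 m: 1.8 × 200 × 2.9×10⁻⁴ = 0.10440 m
200–530 m: 0.93 × 2.3×10⁻⁴ × 330 = 0.070587 m
Layer 3: 1.4×10⁻⁴ × 0.59 × 1600 = 0.13216 m
Δh = 0.10440 + 0.070587 + 0.13216 = 0.307147 m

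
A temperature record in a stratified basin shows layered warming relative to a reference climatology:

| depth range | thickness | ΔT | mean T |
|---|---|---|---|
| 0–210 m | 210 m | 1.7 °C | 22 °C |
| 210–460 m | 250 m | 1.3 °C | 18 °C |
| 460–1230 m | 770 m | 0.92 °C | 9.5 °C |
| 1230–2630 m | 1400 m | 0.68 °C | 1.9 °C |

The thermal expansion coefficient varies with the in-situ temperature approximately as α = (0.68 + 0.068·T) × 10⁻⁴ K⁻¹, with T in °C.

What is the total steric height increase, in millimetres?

about 310 mm

Layer 1: α = (0.68 + 0.068×22)×10⁻⁴ = 2.176×10⁻⁴ K⁻¹
Layer 2: α = (0.68 + 0.068×18)×10⁻⁴ = 1.904×10⁻⁴ K⁻¹
Layer 3: α = (0.68 + 0.068×9.5)×10⁻⁴ = 1.326×10⁻⁴ K⁻¹
Layer 4: α = (0.68 + 0.068×1.9)×10⁻⁴ = 0.8092×10⁻⁴ K⁻¹
0–210 m: 1.7 × 2.176×10⁻⁴ × 210 = 0.0776832 m
210–460 m: 250 × 1.3 × 1.904×10⁻⁴ = 0.06188 m
Layer 3: 1.326×10⁻⁴ × 770 × 0.92 = 0.09393384 m
1230–2630 m: 0.8092×10⁻⁴ × 0.68 × 1400 = 0.07703584 m
Δh = 0.0776832 + 0.06188 + 0.09393384 + 0.07703584 = 0.31053288 m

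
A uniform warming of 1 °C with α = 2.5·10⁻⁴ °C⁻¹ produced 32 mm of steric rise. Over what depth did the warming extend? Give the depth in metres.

H ≈ 128 m

H = Δh/(αΔT) = 0.032 / (2.5×10⁻⁴ × 1) = 128.0 m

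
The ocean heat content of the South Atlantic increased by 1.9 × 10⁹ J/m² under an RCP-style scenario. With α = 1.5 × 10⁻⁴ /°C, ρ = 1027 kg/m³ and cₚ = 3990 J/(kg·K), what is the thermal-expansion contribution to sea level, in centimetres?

Δh = αQ/(ρcₚ) = 1.5×10⁻⁴ × 1.9×10⁹ / (1027 × 3990) ≈ 0.069551 m

6.96 cm of thermosteric rise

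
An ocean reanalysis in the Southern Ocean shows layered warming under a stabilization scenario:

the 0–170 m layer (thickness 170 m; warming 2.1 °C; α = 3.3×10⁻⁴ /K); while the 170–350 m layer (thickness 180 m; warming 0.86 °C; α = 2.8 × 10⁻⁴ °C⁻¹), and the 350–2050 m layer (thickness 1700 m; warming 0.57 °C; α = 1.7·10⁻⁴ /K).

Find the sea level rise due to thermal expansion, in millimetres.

0–170 m: 2.1 × 3.3×10⁻⁴ × 170 = 0.11781 m
180 × 2.8×10⁻⁴ × 0.86 = 0.043344 m
Layer 3: 1.7×10⁻⁴ × 1700 × 0.57 = 0.16473 m
Δh = 0.11781 + 0.043344 + 0.16473 = 0.325884 m ≈ 330 mm

330 mm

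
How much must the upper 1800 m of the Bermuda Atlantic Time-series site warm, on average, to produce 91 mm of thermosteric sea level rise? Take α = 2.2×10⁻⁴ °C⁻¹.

ΔT = Δh/(αH) = 0.091 / (2.2×10⁻⁴ × 1800) ≈ 0.2298 °C

ΔT ≈ 0.230 °C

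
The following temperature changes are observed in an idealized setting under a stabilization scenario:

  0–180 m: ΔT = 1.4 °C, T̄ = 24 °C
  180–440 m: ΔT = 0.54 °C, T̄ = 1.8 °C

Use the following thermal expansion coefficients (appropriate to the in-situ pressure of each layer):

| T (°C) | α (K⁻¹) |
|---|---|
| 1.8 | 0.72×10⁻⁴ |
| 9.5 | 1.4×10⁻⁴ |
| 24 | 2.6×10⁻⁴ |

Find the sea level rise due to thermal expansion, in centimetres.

Δh = 7.56 cm

Layer 1 at 24 °C → α = 2.6×10⁻⁴ K⁻¹
Layer 2 at 1.8 °C → α = 0.72×10⁻⁴ K⁻¹
Layer 1: 1.4 × 180 × 2.6×10⁻⁴ = 0.06552 m
260 × 0.54 × 0.72×10⁻⁴ = 0.0101088 m
Δh = 0.06552 + 0.0101088 = 0.0756288 m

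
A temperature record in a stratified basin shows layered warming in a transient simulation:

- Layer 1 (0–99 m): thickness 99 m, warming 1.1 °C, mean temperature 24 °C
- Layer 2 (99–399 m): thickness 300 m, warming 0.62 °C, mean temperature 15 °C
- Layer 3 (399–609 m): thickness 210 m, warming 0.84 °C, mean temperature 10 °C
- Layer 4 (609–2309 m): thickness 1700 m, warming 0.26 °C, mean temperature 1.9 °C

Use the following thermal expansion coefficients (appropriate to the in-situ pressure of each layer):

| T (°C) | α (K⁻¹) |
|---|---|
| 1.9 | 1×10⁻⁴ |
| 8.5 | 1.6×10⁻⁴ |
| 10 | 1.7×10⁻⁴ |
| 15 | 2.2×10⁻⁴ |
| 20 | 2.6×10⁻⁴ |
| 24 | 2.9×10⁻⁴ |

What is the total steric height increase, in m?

Layer 1 at 24 °C → α = 2.9×10⁻⁴ K⁻¹
Layer 2 at 15 °C → α = 2.2×10⁻⁴ K⁻¹
Layer 3 at 10 °C → α = 1.7×10⁻⁴ K⁻¹
Layer 4 at 1.9 °C → α = 1×10⁻⁴ K⁻¹
99 × 1.1 × 2.9×10⁻⁴ = 0.031581 m
99–399 m: 0.62 × 2.2×10⁻⁴ × 300 = 0.04092 m
399–609 m: 210 × 0.84 × 1.7×10⁻⁴ = 0.029988 m
Layer 4: 1×10⁻⁴ × 1700 × 0.26 = 0.04420 m
Δh = 0.031581 + 0.04092 + 0.029988 + 0.04420 = 0.146689 m ≈ 0.147 m

about 0.147 m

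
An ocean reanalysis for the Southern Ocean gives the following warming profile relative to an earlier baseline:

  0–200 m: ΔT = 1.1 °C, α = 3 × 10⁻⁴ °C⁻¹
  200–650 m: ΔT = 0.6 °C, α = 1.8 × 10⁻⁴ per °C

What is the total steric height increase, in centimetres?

200 × 3×10⁻⁴ × 1.1 = 0.06600 m
0.6 × 1.8×10⁻⁴ × 450 = 0.04860 m
Δh = 0.06600 + 0.04860 = 0.11460 m

11.5 cm of thermosteric rise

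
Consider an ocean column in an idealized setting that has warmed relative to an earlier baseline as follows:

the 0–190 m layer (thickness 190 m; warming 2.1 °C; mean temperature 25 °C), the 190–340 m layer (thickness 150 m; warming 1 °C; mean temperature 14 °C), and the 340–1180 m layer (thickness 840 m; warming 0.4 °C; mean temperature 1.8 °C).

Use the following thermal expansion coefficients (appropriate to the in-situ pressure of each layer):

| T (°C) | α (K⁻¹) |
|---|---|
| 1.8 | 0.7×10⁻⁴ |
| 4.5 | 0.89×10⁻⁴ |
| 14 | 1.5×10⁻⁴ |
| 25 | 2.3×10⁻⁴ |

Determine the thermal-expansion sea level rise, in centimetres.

Layer 1 at 25 °C → α = 2.3×10⁻⁴ K⁻¹
Layer 2 at 14 °C → α = 1.5×10⁻⁴ K⁻¹
Layer 3 at 1.8 °C → α = 0.7×10⁻⁴ K⁻¹
Layer 1: 2.3×10⁻⁴ × 190 × 2.1 = 0.09177 m
1.5×10⁻⁴ × 150 × 1 = 0.02250 m
340–1180 m: 0.4 × 0.7×10⁻⁴ × 840 = 0.02352 m
Δh = 0.09177 + 0.02250 + 0.02352 = 0.13779 m ≈ 13.8 cm

13.8 cm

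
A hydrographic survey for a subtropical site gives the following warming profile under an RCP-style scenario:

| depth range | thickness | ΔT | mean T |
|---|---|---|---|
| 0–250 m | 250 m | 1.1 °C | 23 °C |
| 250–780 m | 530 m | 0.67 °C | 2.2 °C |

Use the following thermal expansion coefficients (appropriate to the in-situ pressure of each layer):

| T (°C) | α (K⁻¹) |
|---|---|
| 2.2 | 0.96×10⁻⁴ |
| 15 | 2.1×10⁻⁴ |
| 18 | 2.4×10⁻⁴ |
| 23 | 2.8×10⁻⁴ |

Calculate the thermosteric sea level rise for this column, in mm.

Layer 1 at 23 °C → α = 2.8×10⁻⁴ K⁻¹
Layer 2 at 2.2 °C → α = 0.96×10⁻⁴ K⁻¹
Layer 1: 250 × 2.8×10⁻⁴ × 1.1 = 0.07700 m
Layer 2: 0.67 × 0.96×10⁻⁴ × 530 = 0.0340896 m
Δh = 0.07700 + 0.0340896 = 0.1110896 m

110 mm of thermosteric rise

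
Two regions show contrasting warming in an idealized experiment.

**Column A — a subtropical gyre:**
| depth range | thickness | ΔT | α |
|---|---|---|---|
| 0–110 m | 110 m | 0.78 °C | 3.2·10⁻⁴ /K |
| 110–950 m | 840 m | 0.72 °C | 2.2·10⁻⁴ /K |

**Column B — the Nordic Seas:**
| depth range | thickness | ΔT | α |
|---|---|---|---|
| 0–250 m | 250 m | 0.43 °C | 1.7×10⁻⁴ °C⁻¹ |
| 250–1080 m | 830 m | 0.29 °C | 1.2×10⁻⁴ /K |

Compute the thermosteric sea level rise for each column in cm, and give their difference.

Δh_A ≈ 16.1 cm, Δh_B ≈ 4.72 cm; difference ≈ 11.3 cm

A 110 × 0.78 × 3.2×10⁻⁴ = 0.027456 m
A 2.2×10⁻⁴ × 0.72 × 840 = 0.133056 m
A total: 0.160512 m
B 0.43 × 250 × 1.7×10⁻⁴ = 0.018275 m
B Layer 2: 1.2×10⁻⁴ × 0.29 × 830 = 0.028884 m
B total: 0.047159 m
Difference: 0.160512 − 0.047159 = 0.113353 m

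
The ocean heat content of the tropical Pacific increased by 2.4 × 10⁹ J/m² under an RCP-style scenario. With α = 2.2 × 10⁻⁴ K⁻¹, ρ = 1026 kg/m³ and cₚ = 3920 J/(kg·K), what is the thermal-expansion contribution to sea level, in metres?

Δh = αQ/(ρcₚ) = 2.2×10⁻⁴ × 2.4×10⁹ / (1026 × 3920) ≈ 0.13128 m

0.13 m of thermosteric rise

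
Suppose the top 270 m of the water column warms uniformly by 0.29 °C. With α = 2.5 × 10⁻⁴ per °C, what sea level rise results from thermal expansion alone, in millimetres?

20 mm of thermosteric rise

Δh = αΔT·H = 2.5×10⁻⁴ × 0.29 × 270 = 0.019575 m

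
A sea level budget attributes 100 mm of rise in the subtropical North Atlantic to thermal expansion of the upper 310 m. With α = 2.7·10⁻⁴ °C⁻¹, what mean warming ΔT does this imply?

ΔT ≈ 1.2 °C

ΔT = Δh/(αH) = 0.1 / (2.7×10⁻⁴ × 310) ≈ 1.195 °C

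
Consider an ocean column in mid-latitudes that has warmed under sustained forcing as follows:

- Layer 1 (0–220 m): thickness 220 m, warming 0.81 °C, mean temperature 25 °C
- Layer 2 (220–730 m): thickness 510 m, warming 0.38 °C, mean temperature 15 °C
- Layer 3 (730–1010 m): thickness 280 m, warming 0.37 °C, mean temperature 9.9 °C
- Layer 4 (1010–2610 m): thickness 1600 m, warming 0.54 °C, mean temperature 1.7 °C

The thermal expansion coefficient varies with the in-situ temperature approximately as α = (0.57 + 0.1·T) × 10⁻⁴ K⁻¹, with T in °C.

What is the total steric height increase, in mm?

Layer 1: α = (0.57 + 0.1×25)×10⁻⁴ = 3.07×10⁻⁴ K⁻¹
Layer 2: α = (0.57 + 0.1×15)×10⁻⁴ = 2.07×10⁻⁴ K⁻¹
Layer 3: α = (0.57 + 0.1×9.9)×10⁻⁴ = 1.56×10⁻⁴ K⁻¹
Layer 4: α = (0.57 + 0.1×1.7)×10⁻⁴ = 0.74×10⁻⁴ K⁻¹
3.07×10⁻⁴ × 0.81 × 220 = 0.0547074 m
510 × 0.38 × 2.07×10⁻⁴ = 0.0401166 m
730–1010 m: 280 × 1.56×10⁻⁴ × 0.37 = 0.0161616 m
0.54 × 1600 × 0.74×10⁻⁴ = 0.063936 m
Δh = 0.0547074 + 0.0401166 + 0.0161616 + 0.063936 = 0.1749216 m

175 mm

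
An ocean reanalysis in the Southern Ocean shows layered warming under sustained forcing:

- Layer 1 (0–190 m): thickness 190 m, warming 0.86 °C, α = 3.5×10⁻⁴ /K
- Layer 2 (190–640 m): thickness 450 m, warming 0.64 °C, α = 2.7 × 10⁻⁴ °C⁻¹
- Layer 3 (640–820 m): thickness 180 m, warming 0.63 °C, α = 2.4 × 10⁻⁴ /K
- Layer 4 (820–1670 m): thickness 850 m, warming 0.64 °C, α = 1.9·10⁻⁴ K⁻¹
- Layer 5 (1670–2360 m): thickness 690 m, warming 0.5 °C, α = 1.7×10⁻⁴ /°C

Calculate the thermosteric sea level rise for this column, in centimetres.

Layer 1: 3.5×10⁻⁴ × 190 × 0.86 = 0.05719 m
Layer 2: 450 × 0.64 × 2.7×10⁻⁴ = 0.07776 m
2.4×10⁻⁴ × 0.63 × 180 = 0.027216 m
0.64 × 850 × 1.9×10⁻⁴ = 0.10336 m
Layer 5: 1.7×10⁻⁴ × 690 × 0.5 = 0.05865 m
Δh = 0.05719 + 0.07776 + 0.027216 + 0.10336 + 0.05865 = 0.324176 m

Δh = 32.4 cm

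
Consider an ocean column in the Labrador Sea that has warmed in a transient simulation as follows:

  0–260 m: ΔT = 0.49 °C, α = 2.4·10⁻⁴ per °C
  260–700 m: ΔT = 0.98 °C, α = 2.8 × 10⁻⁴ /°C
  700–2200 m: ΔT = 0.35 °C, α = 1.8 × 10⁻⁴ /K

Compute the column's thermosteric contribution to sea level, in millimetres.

Δh = 250 mm

0–260 m: 2.4×10⁻⁴ × 0.49 × 260 = 0.030576 m
0.98 × 2.8×10⁻⁴ × 440 = 0.120736 m
Layer 3: 1500 × 0.35 × 1.8×10⁻⁴ = 0.09450 m
Δh = 0.030576 + 0.120736 + 0.09450 = 0.245812 m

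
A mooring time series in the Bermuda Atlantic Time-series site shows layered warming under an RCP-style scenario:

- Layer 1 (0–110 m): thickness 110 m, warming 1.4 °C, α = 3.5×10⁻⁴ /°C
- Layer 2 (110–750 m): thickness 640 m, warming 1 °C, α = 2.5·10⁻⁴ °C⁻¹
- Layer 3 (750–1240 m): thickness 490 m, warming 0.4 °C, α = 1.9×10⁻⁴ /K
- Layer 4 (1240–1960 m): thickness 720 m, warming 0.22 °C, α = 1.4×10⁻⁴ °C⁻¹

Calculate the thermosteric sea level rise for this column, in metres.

0–110 m: 1.4 × 3.5×10⁻⁴ × 110 = 0.05390 m
110–750 m: 640 × 2.5×10⁻⁴ × 1 = 0.16000 m
Layer 3: 490 × 0.4 × 1.9×10⁻⁴ = 0.03724 m
720 × 0.22 × 1.4×10⁻⁴ = 0.022176 m
Δh = 0.05390 + 0.16000 + 0.03724 + 0.022176 = 0.273316 m

Δh = 0.273 m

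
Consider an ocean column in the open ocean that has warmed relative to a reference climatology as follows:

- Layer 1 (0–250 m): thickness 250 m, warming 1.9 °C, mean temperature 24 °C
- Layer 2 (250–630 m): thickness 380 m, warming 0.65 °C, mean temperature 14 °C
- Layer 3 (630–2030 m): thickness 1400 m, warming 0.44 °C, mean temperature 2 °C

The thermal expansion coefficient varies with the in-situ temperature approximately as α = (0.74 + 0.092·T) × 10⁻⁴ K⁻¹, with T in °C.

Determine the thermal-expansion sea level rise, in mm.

Layer 1: α = (0.74 + 0.092×24)×10⁻⁴ = 2.948×10⁻⁴ K⁻¹
Layer 2: α = (0.74 + 0.092×14)×10⁻⁴ = 2.028×10⁻⁴ K⁻¹
Layer 3: α = (0.74 + 0.092×2)×10⁻⁴ = 0.924×10⁻⁴ K⁻¹
Layer 1: 1.9 × 250 × 2.948×10⁻⁴ = 0.14003 m
Layer 2: 0.65 × 2.028×10⁻⁴ × 380 = 0.0500916 m
Layer 3: 0.924×10⁻⁴ × 1400 × 0.44 = 0.0569184 m
Δh = 0.14003 + 0.0500916 + 0.0569184 = 0.24704 m

Δh = 247 mm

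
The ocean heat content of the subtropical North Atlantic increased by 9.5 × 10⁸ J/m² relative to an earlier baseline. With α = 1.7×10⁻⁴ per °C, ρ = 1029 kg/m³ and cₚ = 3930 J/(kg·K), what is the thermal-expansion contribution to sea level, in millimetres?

39.9 mm of thermosteric rise

Δh = αQ/(ρcₚ) = 1.7×10⁻⁴ × 9.5×10⁸ / (1029 × 3930) ≈ 0.039936 m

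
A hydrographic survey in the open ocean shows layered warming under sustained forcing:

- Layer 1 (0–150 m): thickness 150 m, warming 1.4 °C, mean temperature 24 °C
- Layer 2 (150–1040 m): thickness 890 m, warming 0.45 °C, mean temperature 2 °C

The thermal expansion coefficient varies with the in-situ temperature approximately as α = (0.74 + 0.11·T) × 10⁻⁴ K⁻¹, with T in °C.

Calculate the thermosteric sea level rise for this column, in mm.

Layer 1: α = (0.74 + 0.11×24)×10⁻⁴ = 3.38×10⁻⁴ K⁻¹
Layer 2: α = (0.74 + 0.11×2)×10⁻⁴ = 0.96×10⁻⁴ K⁻¹
0–150 m: 3.38×10⁻⁴ × 150 × 1.4 = 0.07098 m
150–1040 m: 0.96×10⁻⁴ × 890 × 0.45 = 0.038448 m
Δh = 0.07098 + 0.038448 = 0.109428 m

110 mm of thermosteric rise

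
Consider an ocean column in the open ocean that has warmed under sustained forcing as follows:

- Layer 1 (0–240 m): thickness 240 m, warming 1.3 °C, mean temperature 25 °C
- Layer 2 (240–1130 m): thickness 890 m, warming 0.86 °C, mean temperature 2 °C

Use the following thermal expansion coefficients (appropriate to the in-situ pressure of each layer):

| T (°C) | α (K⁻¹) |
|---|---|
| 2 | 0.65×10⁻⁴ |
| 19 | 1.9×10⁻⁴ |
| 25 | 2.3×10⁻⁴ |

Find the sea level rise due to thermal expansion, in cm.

Layer 1 at 25 °C → α = 2.3×10⁻⁴ K⁻¹
Layer 2 at 2 °C → α = 0.65×10⁻⁴ K⁻¹
0–240 m: 2.3×10⁻⁴ × 240 × 1.3 = 0.07176 m
0.65×10⁻⁴ × 890 × 0.86 = 0.049751 m
Δh = 0.07176 + 0.049751 = 0.121511 m

12.2 cm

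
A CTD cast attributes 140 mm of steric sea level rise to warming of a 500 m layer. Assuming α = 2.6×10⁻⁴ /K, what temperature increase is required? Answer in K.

ΔT ≈ 1.08 K

ΔT = Δh/(αH) = 0.14 / (2.6×10⁻⁴ × 500) ≈ 1.077 K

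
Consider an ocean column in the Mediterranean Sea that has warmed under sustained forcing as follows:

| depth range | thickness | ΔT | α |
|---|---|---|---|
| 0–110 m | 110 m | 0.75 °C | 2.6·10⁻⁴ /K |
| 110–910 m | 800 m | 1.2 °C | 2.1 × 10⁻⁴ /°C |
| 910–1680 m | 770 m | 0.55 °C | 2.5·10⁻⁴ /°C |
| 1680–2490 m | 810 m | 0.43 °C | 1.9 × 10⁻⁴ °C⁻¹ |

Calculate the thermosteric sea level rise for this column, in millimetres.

Δh = 395 mm

0–110 m: 0.75 × 110 × 2.6×10⁻⁴ = 0.02145 m
Layer 2: 1.2 × 2.1×10⁻⁴ × 800 = 0.20160 m
Layer 3: 770 × 0.55 × 2.5×10⁻⁴ = 0.105875 m
1680–2490 m: 1.9×10⁻⁴ × 810 × 0.43 = 0.066177 m
Δh = 0.02145 + 0.20160 + 0.105875 + 0.066177 = 0.395102 m ≈ 395 mm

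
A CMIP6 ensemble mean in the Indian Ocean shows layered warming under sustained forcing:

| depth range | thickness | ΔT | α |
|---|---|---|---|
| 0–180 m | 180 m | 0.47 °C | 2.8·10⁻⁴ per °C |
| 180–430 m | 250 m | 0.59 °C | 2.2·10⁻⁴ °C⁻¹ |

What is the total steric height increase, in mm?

180 × 0.47 × 2.8×10⁻⁴ = 0.023688 m
0.59 × 2.2×10⁻⁴ × 250 = 0.03245 m
Δh = 0.023688 + 0.03245 = 0.056138 m

Δh = 56.1 mm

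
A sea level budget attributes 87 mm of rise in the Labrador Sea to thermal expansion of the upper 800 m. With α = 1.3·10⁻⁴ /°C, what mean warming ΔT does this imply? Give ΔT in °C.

about 0.837 °C

ΔT = Δh/(αH) = 0.087 / (1.3×10⁻⁴ × 800) ≈ 0.8365 °C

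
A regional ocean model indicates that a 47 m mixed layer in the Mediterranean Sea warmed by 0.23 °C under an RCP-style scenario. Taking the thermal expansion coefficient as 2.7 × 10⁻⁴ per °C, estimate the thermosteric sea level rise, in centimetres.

Δh = αΔT·H = 2.7×10⁻⁴ × 0.23 × 47 = 0.0029187 m

Δh ≈ 0.292 cm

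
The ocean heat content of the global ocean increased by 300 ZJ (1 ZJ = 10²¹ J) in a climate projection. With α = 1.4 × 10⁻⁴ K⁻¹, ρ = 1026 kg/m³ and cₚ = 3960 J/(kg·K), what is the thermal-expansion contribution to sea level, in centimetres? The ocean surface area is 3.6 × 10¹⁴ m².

2.87 cm of thermosteric rise

Per unit area: Q = 300×10²¹ / (3.6×10¹⁴) ≈ 8.333×10⁸ J/m²
Δh = αQ/(ρcₚ) = 1.4×10⁻⁴ × 8.333×10⁸ / (1026 × 3960) ≈ 0.028714 m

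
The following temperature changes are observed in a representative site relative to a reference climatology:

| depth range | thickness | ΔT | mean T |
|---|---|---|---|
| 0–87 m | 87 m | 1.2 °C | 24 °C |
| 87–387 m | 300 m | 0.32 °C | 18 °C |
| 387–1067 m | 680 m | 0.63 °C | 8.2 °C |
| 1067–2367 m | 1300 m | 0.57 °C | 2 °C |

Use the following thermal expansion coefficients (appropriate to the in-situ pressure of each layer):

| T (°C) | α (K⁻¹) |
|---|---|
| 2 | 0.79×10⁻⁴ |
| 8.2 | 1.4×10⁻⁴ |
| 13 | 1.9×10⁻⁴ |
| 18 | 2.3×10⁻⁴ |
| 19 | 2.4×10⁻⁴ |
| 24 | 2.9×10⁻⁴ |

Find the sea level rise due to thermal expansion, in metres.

Layer 1 at 24 °C → α = 2.9×10⁻⁴ K⁻¹
Layer 2 at 18 °C → α = 2.3×10⁻⁴ K⁻¹
Layer 3 at 8.2 °C → α = 1.4×10⁻⁴ K⁻¹
Layer 4 at 2 °C → α = 0.79×10⁻⁴ K⁻¹
87 × 2.9×10⁻⁴ × 1.2 = 0.030276 m
87–387 m: 2.3×10⁻⁴ × 0.32 × 300 = 0.02208 m
Layer 3: 1.4×10⁻⁴ × 0.63 × 680 = 0.059976 m
1300 × 0.79×10⁻⁴ × 0.57 = 0.058539 m
Δh = 0.030276 + 0.02208 + 0.059976 + 0.058539 = 0.170871 m

about 0.171 m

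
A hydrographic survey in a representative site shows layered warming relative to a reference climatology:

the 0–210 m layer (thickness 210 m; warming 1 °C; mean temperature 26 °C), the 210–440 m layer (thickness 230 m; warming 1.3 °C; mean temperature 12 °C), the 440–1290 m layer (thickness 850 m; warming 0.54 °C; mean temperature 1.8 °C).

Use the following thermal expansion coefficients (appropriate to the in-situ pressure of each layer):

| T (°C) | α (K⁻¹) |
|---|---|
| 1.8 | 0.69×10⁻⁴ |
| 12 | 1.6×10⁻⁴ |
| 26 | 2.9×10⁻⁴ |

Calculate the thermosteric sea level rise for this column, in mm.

140 mm

Layer 1 at 26 °C → α = 2.9×10⁻⁴ K⁻¹
Layer 2 at 12 °C → α = 1.6×10⁻⁴ K⁻¹
Layer 3 at 1.8 °C → α = 0.69×10⁻⁴ K⁻¹
0–210 m: 1 × 2.9×10⁻⁴ × 210 = 0.06090 m
210–440 m: 230 × 1.6×10⁻⁴ × 1.3 = 0.04784 m
Layer 3: 0.54 × 0.69×10⁻⁴ × 850 = 0.031671 m
Δh = 0.06090 + 0.04784 + 0.031671 = 0.140411 m ≈ 140 mm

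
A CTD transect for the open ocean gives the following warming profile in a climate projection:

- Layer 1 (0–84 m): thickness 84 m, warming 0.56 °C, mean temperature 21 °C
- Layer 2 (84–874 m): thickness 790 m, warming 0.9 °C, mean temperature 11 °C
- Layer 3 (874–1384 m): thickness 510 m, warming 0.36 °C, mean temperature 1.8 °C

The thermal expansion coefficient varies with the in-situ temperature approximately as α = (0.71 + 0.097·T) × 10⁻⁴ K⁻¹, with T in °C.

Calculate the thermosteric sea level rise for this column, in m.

Δh = 0.16 m

Layer 1: α = (0.71 + 0.097×21)×10⁻⁴ = 2.747×10⁻⁴ K⁻¹
Layer 2: α = (0.71 + 0.097×11)×10⁻⁴ = 1.777×10⁻⁴ K⁻¹
Layer 3: α = (0.71 + 0.097×1.8)×10⁻⁴ = 0.8846×10⁻⁴ K⁻¹
0–84 m: 0.56 × 84 × 2.747×10⁻⁴ = 0.012921888 m
Layer 2: 0.9 × 790 × 1.777×10⁻⁴ = 0.1263447 m
510 × 0.36 × 0.8846×10⁻⁴ = 0.016241256 m
Δh = 0.012921888 + 0.1263447 + 0.016241256 = 0.155507844 m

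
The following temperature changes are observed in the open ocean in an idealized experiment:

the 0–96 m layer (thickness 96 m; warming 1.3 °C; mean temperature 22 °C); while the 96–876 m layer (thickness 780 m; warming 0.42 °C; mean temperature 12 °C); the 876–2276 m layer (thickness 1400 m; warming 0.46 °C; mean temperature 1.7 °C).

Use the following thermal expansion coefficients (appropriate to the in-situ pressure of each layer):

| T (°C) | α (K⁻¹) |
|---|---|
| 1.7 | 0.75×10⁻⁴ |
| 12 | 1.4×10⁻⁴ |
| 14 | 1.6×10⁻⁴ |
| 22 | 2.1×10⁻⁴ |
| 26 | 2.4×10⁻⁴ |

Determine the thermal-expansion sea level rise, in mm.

Δh ≈ 120 mm

Layer 1 at 22 °C → α = 2.1×10⁻⁴ K⁻¹
Layer 2 at 12 °C → α = 1.4×10⁻⁴ K⁻¹
Layer 3 at 1.7 °C → α = 0.75×10⁻⁴ K⁻¹
0–96 m: 96 × 2.1×10⁻⁴ × 1.3 = 0.026208 m
96–876 m: 0.42 × 1.4×10⁻⁴ × 780 = 0.045864 m
0.75×10⁻⁴ × 1400 × 0.46 = 0.04830 m
Δh = 0.026208 + 0.045864 + 0.04830 = 0.120372 m ≈ 120 mm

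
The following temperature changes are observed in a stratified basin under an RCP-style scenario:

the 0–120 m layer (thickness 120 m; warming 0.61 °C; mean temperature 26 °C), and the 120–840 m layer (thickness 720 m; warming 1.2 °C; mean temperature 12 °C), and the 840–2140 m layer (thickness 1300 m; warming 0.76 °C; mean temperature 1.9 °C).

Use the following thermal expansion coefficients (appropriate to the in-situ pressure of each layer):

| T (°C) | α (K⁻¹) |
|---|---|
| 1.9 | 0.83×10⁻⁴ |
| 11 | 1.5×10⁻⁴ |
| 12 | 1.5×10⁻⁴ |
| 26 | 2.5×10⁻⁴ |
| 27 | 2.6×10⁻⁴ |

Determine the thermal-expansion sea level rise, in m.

Layer 1 at 26 °C → α = 2.5×10⁻⁴ K⁻¹
Layer 2 at 12 °C → α = 1.5×10⁻⁴ K⁻¹
Layer 3 at 1.9 °C → α = 0.83×10⁻⁴ K⁻¹
0–120 m: 0.61 × 2.5×10⁻⁴ × 120 = 0.01830 m
120–840 m: 1.5×10⁻⁴ × 720 × 1.2 = 0.12960 m
Layer 3: 0.76 × 0.83×10⁻⁴ × 1300 = 0.082004 m
Δh = 0.01830 + 0.12960 + 0.082004 = 0.229904 m

0.23 m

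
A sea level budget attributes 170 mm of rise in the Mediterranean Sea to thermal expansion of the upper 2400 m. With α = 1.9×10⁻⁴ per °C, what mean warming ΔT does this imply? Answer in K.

about 0.373 K

ΔT = Δh/(αH) = 0.17 / (1.9×10⁻⁴ × 2400) ≈ 0.3728 K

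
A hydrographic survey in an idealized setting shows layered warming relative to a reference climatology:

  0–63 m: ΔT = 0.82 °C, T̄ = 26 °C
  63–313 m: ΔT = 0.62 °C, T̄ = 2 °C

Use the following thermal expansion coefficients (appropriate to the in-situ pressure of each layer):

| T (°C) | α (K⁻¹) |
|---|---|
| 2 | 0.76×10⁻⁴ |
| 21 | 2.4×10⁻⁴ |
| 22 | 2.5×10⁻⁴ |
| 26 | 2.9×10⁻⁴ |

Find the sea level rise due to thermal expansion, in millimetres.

Δh = 26.8 mm

Layer 1 at 26 °C → α = 2.9×10⁻⁴ K⁻¹
Layer 2 at 2 °C → α = 0.76×10⁻⁴ K⁻¹
0–63 m: 2.9×10⁻⁴ × 0.82 × 63 = 0.0149814 m
0.76×10⁻⁴ × 0.62 × 250 = 0.01178 m
Δh = 0.0149814 + 0.01178 = 0.0267614 m ≈ 26.8 mm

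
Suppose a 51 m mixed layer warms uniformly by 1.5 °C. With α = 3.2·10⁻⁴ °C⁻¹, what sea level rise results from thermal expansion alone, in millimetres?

about 24 mm

Δh = αΔT·H = 3.2×10⁻⁴ × 1.5 × 51 = 0.02448 m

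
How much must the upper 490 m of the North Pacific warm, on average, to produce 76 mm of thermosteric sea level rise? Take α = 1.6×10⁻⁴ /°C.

0.969 °C

ΔT = Δh/(αH) = 0.076 / (1.6×10⁻⁴ × 490) ≈ 0.9694 °C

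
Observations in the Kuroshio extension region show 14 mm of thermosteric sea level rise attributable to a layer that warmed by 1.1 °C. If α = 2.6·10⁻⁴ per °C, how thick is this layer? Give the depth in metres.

H = Δh/(αΔT) = 0.014 / (2.6×10⁻⁴ × 1.1) ≈ 48.95 m

about 49 m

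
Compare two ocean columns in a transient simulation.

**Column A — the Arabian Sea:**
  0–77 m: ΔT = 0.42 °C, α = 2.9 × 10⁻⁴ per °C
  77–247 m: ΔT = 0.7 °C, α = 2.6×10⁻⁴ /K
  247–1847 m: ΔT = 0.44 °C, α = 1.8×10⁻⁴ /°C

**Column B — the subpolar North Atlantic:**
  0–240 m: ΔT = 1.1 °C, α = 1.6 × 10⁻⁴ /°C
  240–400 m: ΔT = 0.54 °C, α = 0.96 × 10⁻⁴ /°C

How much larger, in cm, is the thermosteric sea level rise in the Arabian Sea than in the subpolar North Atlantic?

12 cm larger

A 0–77 m: 0.42 × 77 × 2.9×10⁻⁴ = 0.0093786 m
A 170 × 2.6×10⁻⁴ × 0.7 = 0.03094 m
A 1600 × 0.44 × 1.8×10⁻⁴ = 0.12672 m
A total: 0.1670386 m
B Layer 1: 240 × 1.6×10⁻⁴ × 1.1 = 0.04224 m
B 240–400 m: 0.54 × 160 × 0.96×10⁻⁴ = 0.0082944 m
B total: 0.0505344 m
Difference: 0.1670386 − 0.0505344 = 0.1165042 m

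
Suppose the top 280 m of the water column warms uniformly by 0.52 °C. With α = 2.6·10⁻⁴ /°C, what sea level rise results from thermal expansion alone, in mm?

about 37.9 mm

Δh = αΔT·H = 2.6×10⁻⁴ × 0.52 × 280 = 0.037856 m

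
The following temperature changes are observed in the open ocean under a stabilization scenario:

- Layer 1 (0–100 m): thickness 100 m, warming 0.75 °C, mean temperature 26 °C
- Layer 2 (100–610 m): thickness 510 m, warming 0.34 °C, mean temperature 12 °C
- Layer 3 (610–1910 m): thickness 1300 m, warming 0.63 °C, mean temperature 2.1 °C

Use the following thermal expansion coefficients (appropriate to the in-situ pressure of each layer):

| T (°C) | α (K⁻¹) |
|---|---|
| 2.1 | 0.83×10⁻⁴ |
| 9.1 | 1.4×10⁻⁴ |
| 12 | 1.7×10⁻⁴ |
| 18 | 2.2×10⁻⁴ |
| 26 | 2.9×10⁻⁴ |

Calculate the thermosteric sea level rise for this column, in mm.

Δh = 119 mm

Layer 1 at 26 °C → α = 2.9×10⁻⁴ K⁻¹
Layer 2 at 12 °C → α = 1.7×10⁻⁴ K⁻¹
Layer 3 at 2.1 °C → α = 0.83×10⁻⁴ K⁻¹
0–100 m: 2.9×10⁻⁴ × 100 × 0.75 = 0.02175 m
Layer 2: 510 × 0.34 × 1.7×10⁻⁴ = 0.029478 m
1300 × 0.83×10⁻⁴ × 0.63 = 0.067977 m
Δh = 0.02175 + 0.029478 + 0.067977 = 0.119205 m ≈ 119 mm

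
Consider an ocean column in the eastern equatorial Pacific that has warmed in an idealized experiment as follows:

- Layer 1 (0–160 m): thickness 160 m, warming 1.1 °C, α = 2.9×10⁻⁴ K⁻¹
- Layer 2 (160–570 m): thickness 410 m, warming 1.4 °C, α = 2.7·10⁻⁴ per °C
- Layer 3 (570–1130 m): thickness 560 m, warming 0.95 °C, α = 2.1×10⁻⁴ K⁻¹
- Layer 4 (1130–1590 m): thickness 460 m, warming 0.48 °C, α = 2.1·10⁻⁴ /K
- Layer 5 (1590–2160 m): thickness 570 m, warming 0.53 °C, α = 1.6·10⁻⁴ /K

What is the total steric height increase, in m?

0.41 m of thermosteric rise

160 × 2.9×10⁻⁴ × 1.1 = 0.05104 m
160–570 m: 2.7×10⁻⁴ × 410 × 1.4 = 0.15498 m
Layer 3: 2.1×10⁻⁴ × 560 × 0.95 = 0.11172 m
Layer 4: 0.48 × 460 × 2.1×10⁻⁴ = 0.046368 m
Layer 5: 0.53 × 1.6×10⁻⁴ × 570 = 0.048336 m
Δh = 0.05104 + 0.15498 + 0.11172 + 0.046368 + 0.048336 = 0.412444 m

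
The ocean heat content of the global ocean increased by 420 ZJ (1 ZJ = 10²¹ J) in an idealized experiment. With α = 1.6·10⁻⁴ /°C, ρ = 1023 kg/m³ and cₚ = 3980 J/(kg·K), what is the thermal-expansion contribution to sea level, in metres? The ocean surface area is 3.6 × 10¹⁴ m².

about 0.046 m

Per unit area: Q = 420×10²¹ / (3.6×10¹⁴) ≈ 1.167×10⁹ J/m²
Δh = αQ/(ρcₚ) = 1.6×10⁻⁴ × 1.167×10⁹ / (1023 × 3980) ≈ 0.04586 m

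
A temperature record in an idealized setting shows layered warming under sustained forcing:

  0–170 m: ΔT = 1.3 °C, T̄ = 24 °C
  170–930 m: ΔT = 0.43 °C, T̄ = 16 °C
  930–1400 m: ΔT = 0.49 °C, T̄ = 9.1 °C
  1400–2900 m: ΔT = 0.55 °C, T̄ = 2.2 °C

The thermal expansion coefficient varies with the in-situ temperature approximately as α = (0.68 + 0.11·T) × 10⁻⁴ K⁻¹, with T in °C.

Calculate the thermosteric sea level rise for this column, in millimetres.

Layer 1: α = (0.68 + 0.11×24)×10⁻⁴ = 3.32×10⁻⁴ K⁻¹
Layer 2: α = (0.68 + 0.11×16)×10⁻⁴ = 2.44×10⁻⁴ K⁻¹
Layer 3: α = (0.68 + 0.11×9.1)×10⁻⁴ = 1.681×10⁻⁴ K⁻¹
Layer 4: α = (0.68 + 0.11×2.2)×10⁻⁴ = 0.922×10⁻⁴ K⁻¹
1.3 × 3.32×10⁻⁴ × 170 = 0.073372 m
0.43 × 760 × 2.44×10⁻⁴ = 0.0797392 m
930–1400 m: 1.681×10⁻⁴ × 0.49 × 470 = 0.03871343 m
1400–2900 m: 1500 × 0.922×10⁻⁴ × 0.55 = 0.076065 m
Δh = 0.073372 + 0.0797392 + 0.03871343 + 0.076065 = 0.26788963 m

Δh ≈ 268 mm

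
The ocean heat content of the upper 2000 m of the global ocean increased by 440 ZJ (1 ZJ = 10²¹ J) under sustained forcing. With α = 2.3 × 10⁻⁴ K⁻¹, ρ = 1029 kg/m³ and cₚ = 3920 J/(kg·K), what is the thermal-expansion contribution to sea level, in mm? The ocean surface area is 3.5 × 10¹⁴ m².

about 71.7 mm

Per unit area: Q = 440×10²¹ / (3.5×10¹⁴) ≈ 1.257×10⁹ J/m²
Δh = αQ/(ρcₚ) = 2.3×10⁻⁴ × 1.257×10⁹ / (1029 × 3920) ≈ 0.071674 m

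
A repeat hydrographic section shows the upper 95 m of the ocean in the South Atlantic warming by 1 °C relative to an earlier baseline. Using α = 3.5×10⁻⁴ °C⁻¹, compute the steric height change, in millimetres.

Δh = αΔT·H = 3.5×10⁻⁴ × 1 × 95 = 0.03325 m

about 33.3 mm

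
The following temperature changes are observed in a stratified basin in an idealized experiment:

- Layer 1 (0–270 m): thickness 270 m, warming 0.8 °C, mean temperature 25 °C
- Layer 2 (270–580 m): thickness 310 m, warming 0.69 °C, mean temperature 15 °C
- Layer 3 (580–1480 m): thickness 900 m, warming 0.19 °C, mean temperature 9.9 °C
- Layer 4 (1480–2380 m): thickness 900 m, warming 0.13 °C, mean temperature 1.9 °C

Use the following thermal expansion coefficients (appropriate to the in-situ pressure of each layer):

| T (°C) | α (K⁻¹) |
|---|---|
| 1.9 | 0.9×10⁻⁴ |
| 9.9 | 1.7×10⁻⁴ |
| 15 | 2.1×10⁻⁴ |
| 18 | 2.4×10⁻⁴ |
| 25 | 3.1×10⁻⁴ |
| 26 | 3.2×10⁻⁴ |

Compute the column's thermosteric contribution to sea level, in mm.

150 mm of thermosteric rise

Layer 1 at 25 °C → α = 3.1×10⁻⁴ K⁻¹
Layer 2 at 15 °C → α = 2.1×10⁻⁴ K⁻¹
Layer 3 at 9.9 °C → α = 1.7×10⁻⁴ K⁻¹
Layer 4 at 1.9 °C → α = 0.9×10⁻⁴ K⁻¹
Layer 1: 3.1×10⁻⁴ × 270 × 0.8 = 0.06696 m
310 × 2.1×10⁻⁴ × 0.69 = 0.044919 m
Layer 3: 1.7×10⁻⁴ × 0.19 × 900 = 0.02907 m
Layer 4: 0.9×10⁻⁴ × 0.13 × 900 = 0.01053 m
Δh = 0.06696 + 0.044919 + 0.02907 + 0.01053 = 0.151479 m ≈ 150 mm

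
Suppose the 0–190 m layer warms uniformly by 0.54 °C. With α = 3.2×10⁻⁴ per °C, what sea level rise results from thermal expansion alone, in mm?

Δh = αΔT·H = 3.2×10⁻⁴ × 0.54 × 190 = 0.032832 m

32.8 mm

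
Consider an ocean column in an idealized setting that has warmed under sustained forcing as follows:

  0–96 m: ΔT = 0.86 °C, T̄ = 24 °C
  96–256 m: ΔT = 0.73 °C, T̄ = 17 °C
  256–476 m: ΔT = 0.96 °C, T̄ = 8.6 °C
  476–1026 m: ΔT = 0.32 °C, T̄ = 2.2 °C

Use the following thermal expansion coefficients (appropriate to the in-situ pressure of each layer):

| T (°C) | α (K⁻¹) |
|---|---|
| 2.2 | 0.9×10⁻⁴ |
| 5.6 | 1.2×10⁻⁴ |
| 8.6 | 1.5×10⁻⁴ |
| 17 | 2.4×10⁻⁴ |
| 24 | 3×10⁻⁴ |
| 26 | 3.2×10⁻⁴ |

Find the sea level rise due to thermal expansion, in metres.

about 0.10 m

Layer 1 at 24 °C → α = 3×10⁻⁴ K⁻¹
Layer 2 at 17 °C → α = 2.4×10⁻⁴ K⁻¹
Layer 3 at 8.6 °C → α = 1.5×10⁻⁴ K⁻¹
Layer 4 at 2.2 °C → α = 0.9×10⁻⁴ K⁻¹
0–96 m: 0.86 × 3×10⁻⁴ × 96 = 0.024768 m
160 × 2.4×10⁻⁴ × 0.73 = 0.028032 m
1.5×10⁻⁴ × 0.96 × 220 = 0.03168 m
476–1026 m: 0.32 × 0.9×10⁻⁴ × 550 = 0.01584 m
Δh = 0.024768 + 0.028032 + 0.03168 + 0.01584 = 0.10032 m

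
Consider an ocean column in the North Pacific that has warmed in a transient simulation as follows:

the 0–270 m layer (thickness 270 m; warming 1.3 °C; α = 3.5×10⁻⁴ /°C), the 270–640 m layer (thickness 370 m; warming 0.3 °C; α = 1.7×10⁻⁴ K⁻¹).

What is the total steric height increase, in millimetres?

Layer 1: 270 × 3.5×10⁻⁴ × 1.3 = 0.12285 m
Layer 2: 0.3 × 1.7×10⁻⁴ × 370 = 0.01887 m
Δh = 0.12285 + 0.01887 = 0.14172 m

Δh = 142 mm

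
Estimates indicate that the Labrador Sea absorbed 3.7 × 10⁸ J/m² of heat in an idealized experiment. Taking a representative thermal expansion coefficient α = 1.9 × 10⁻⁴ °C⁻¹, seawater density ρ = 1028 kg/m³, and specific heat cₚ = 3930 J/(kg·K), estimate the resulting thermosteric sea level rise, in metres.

Δh = αQ/(ρcₚ) = 1.9×10⁻⁴ × 3.7×10⁸ / (1028 × 3930) ≈ 0.017401 m

0.0174 m of thermosteric rise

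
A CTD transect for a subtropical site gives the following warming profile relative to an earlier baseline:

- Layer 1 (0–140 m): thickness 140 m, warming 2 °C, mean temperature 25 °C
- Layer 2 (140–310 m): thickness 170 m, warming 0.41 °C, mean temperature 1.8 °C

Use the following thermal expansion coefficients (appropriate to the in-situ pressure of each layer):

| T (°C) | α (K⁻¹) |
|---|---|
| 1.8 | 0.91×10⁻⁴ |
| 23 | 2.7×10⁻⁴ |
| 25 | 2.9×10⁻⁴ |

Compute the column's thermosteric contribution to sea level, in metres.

Layer 1 at 25 °C → α = 2.9×10⁻⁴ K⁻¹
Layer 2 at 1.8 °C → α = 0.91×10⁻⁴ K⁻¹
0–140 m: 2 × 140 × 2.9×10⁻⁴ = 0.08120 m
Layer 2: 0.91×10⁻⁴ × 170 × 0.41 = 0.0063427 m
Δh = 0.08120 + 0.0063427 = 0.0875427 m

0.0875 m of thermosteric rise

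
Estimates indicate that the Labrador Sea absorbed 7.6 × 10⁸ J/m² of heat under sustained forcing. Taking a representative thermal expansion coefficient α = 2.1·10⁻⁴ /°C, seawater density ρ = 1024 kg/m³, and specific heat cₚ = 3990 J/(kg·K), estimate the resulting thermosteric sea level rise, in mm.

Δh = 39 mm

Δh = αQ/(ρcₚ) = 2.1×10⁻⁴ × 7.6×10⁸ / (1024 × 3990) ≈ 0.039063 m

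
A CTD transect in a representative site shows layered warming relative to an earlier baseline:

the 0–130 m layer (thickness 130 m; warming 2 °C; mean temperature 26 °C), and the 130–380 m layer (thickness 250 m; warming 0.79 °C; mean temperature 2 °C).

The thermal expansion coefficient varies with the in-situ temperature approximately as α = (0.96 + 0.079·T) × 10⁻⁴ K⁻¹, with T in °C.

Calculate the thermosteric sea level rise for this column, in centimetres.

Δh = 10.0 cm

Layer 1: α = (0.96 + 0.079×26)×10⁻⁴ = 3.014×10⁻⁴ K⁻¹
Layer 2: α = (0.96 + 0.079×2)×10⁻⁴ = 1.118×10⁻⁴ K⁻¹
3.014×10⁻⁴ × 130 × 2 = 0.078364 m
Layer 2: 1.118×10⁻⁴ × 250 × 0.79 = 0.0220805 m
Δh = 0.078364 + 0.0220805 = 0.1004445 m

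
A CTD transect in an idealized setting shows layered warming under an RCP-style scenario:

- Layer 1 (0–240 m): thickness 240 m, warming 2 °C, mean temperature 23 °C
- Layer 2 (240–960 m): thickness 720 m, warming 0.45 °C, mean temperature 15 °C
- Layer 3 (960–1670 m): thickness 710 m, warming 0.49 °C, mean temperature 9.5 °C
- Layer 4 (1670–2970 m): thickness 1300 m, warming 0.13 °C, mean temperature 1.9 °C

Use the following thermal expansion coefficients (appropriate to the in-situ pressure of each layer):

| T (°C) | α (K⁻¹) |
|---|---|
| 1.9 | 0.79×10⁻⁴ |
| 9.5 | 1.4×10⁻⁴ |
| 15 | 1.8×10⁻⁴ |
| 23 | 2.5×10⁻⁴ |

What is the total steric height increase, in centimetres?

Layer 1 at 23 °C → α = 2.5×10⁻⁴ K⁻¹
Layer 2 at 15 °C → α = 1.8×10⁻⁴ K⁻¹
Layer 3 at 9.5 °C → α = 1.4×10⁻⁴ K⁻¹
Layer 4 at 1.9 °C → α = 0.79×10⁻⁴ K⁻¹
2 × 2.5×10⁻⁴ × 240 = 0.12000 m
1.8×10⁻⁴ × 720 × 0.45 = 0.05832 m
0.49 × 1.4×10⁻⁴ × 710 = 0.048706 m
Layer 4: 0.13 × 1300 × 0.79×10⁻⁴ = 0.013351 m
Δh = 0.12000 + 0.05832 + 0.048706 + 0.013351 = 0.240377 m

Δh = 24.0 cm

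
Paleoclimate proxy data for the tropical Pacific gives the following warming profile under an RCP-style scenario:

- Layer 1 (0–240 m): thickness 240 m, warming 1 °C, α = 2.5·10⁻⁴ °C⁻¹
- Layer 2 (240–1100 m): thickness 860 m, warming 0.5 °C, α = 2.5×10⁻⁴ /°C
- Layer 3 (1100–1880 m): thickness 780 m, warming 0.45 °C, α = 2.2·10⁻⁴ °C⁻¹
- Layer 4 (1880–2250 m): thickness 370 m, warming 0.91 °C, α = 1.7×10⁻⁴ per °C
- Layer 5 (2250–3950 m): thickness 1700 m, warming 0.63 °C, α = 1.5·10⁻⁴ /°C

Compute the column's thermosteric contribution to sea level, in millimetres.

Δh = 463 mm

240 × 1 × 2.5×10⁻⁴ = 0.06000 m
0.5 × 2.5×10⁻⁴ × 860 = 0.10750 m
Layer 3: 780 × 0.45 × 2.2×10⁻⁴ = 0.07722 m
1880–2250 m: 370 × 0.91 × 1.7×10⁻⁴ = 0.057239 m
2250–3950 m: 1700 × 0.63 × 1.5×10⁻⁴ = 0.16065 m
Δh = 0.06000 + 0.10750 + 0.07722 + 0.057239 + 0.16065 = 0.462609 m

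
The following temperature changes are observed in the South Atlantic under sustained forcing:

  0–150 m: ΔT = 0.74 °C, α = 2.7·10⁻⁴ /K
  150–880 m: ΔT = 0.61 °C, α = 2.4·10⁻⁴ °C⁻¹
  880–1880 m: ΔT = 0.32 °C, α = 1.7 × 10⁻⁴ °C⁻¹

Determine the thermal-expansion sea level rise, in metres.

Layer 1: 2.7×10⁻⁴ × 0.74 × 150 = 0.02997 m
Layer 2: 730 × 2.4×10⁻⁴ × 0.61 = 0.106872 m
Layer 3: 1.7×10⁻⁴ × 1000 × 0.32 = 0.05440 m
Δh = 0.02997 + 0.106872 + 0.05440 = 0.191242 m

0.19 m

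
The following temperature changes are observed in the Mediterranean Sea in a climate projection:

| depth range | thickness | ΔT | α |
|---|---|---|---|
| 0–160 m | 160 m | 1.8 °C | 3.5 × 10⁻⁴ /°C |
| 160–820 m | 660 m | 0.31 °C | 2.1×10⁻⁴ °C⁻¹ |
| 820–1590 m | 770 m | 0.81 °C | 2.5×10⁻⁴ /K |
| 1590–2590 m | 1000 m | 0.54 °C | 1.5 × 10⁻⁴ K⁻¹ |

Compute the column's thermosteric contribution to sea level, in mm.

Layer 1: 3.5×10⁻⁴ × 160 × 1.8 = 0.10080 m
Layer 2: 660 × 2.1×10⁻⁴ × 0.31 = 0.042966 m
0.81 × 770 × 2.5×10⁻⁴ = 0.155925 m
0.54 × 1000 × 1.5×10⁻⁴ = 0.08100 m
Δh = 0.10080 + 0.042966 + 0.155925 + 0.08100 = 0.380691 m

Δh = 381 mm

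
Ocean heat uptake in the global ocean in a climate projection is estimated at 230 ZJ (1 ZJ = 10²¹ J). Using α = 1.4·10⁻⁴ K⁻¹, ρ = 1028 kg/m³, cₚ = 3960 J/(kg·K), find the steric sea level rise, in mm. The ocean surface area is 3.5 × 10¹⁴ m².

about 23 mm

Per unit area: Q = 230×10²¹ / (3.5×10¹⁴) ≈ 6.571×10⁸ J/m²
Δh = αQ/(ρcₚ) = 1.4×10⁻⁴ × 6.571×10⁸ / (1028 × 3960) ≈ 0.022598 m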